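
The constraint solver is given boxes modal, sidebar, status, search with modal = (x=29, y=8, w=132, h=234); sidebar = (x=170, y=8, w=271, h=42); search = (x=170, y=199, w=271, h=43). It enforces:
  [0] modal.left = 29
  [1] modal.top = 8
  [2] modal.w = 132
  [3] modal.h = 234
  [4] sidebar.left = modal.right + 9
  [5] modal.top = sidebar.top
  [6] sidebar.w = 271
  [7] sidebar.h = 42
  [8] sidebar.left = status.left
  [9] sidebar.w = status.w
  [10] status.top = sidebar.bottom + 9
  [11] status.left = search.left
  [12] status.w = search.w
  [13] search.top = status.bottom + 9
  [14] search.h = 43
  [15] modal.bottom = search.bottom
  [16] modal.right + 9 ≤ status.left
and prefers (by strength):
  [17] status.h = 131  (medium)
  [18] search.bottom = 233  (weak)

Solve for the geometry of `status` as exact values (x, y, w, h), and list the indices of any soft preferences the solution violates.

status = (x=170, y=59, w=271, h=131)
violated soft preferences: 18

1. status.x = 170  [sidebar.left = status.left]
2. status.w = 271  [sidebar.w = status.w]
3. status.y = 59  [status.top = sidebar.bottom + 9]
4. status.h = 131  [search.top = status.bottom + 9]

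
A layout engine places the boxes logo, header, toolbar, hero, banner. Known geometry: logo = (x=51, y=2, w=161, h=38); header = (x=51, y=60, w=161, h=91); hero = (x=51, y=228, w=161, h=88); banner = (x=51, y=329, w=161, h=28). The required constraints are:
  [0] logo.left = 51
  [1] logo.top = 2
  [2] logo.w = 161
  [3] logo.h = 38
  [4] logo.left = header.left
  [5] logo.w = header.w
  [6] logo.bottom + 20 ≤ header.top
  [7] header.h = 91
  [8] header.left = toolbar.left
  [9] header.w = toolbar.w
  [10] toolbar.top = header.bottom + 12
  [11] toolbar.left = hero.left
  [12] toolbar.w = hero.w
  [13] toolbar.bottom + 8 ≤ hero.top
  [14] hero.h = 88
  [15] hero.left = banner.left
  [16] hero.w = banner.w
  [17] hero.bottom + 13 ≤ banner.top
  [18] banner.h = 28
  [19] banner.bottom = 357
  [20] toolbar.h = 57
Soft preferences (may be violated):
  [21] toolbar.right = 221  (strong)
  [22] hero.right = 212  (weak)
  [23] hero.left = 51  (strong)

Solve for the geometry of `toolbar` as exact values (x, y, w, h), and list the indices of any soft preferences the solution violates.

toolbar = (x=51, y=163, w=161, h=57)
violated soft preferences: 21

1. toolbar.x = 51  [header.left = toolbar.left]
2. toolbar.w = 161  [header.w = toolbar.w]
3. toolbar.y = 163  [toolbar.top = header.bottom + 12]
4. toolbar.h = 57  [toolbar.h = 57]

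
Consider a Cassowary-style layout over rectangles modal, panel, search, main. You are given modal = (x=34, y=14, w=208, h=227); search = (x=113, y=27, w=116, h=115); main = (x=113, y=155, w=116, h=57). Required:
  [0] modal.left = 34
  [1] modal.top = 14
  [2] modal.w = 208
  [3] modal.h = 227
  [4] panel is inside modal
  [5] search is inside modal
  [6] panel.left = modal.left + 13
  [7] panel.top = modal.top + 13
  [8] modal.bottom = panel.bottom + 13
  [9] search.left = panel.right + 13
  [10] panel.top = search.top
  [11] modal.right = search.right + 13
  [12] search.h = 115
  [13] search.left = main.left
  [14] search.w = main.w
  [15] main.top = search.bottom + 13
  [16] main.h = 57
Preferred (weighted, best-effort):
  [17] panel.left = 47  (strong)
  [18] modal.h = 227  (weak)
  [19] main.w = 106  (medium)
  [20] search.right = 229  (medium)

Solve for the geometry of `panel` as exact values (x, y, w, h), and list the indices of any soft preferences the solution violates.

panel = (x=47, y=27, w=53, h=201)
violated soft preferences: 19

1. panel.x = 47  [panel.left = modal.left + 13]
2. panel.y = 27  [panel.top = modal.top + 13]
3. panel.h = 201  [modal.bottom = panel.bottom + 13]
4. panel.w = 53  [search.left = panel.right + 13]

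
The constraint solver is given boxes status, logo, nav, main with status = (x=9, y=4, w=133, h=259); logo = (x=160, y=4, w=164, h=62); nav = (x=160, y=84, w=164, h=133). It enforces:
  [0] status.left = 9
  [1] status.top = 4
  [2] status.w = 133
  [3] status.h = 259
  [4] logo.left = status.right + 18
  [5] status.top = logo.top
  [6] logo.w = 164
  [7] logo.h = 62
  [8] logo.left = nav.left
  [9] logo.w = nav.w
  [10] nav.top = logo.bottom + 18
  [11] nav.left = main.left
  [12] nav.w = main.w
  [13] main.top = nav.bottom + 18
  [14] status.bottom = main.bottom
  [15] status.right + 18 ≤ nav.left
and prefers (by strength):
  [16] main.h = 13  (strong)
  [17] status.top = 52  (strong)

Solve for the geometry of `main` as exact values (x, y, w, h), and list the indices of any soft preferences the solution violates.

1. main.x = 160  [nav.left = main.left]
2. main.w = 164  [nav.w = main.w]
3. main.y = 235  [main.top = nav.bottom + 18]
4. main.h = 28  [status.bottom = main.bottom]

main = (x=160, y=235, w=164, h=28)
violated soft preferences: 16, 17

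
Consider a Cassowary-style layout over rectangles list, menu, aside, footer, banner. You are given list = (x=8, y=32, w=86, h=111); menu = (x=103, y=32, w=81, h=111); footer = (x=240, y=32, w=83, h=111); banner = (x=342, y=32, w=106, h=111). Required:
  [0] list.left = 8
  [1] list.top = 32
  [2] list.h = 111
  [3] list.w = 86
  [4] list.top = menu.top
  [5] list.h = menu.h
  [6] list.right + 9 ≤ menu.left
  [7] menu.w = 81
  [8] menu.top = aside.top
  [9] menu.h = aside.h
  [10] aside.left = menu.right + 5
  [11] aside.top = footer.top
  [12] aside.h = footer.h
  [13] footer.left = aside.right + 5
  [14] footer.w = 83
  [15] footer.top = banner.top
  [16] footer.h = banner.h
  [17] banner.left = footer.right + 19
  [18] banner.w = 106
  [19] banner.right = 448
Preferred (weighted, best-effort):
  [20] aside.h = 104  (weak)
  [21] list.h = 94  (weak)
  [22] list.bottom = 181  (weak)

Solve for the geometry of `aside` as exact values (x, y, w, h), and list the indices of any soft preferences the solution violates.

aside = (x=189, y=32, w=46, h=111)
violated soft preferences: 20, 21, 22

1. aside.y = 32  [menu.top = aside.top]
2. aside.h = 111  [menu.h = aside.h]
3. aside.x = 189  [aside.left = menu.right + 5]
4. aside.w = 46  [footer.left = aside.right + 5]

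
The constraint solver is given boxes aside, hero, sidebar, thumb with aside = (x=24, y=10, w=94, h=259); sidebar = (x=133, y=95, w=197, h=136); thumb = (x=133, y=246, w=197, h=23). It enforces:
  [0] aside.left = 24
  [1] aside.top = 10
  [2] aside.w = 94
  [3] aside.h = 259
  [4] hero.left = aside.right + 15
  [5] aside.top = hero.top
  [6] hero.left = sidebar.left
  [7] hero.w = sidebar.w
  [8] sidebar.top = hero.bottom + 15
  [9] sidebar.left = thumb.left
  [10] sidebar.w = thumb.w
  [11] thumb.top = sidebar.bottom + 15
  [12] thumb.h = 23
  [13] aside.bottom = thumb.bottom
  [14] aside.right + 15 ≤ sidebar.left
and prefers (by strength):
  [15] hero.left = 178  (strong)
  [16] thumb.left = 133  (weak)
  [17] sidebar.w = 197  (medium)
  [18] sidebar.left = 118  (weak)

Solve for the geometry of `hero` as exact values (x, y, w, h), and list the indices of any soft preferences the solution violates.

1. hero.x = 133  [hero.left = aside.right + 15]
2. hero.y = 10  [aside.top = hero.top]
3. hero.w = 197  [hero.w = sidebar.w]
4. hero.h = 70  [sidebar.top = hero.bottom + 15]

hero = (x=133, y=10, w=197, h=70)
violated soft preferences: 15, 18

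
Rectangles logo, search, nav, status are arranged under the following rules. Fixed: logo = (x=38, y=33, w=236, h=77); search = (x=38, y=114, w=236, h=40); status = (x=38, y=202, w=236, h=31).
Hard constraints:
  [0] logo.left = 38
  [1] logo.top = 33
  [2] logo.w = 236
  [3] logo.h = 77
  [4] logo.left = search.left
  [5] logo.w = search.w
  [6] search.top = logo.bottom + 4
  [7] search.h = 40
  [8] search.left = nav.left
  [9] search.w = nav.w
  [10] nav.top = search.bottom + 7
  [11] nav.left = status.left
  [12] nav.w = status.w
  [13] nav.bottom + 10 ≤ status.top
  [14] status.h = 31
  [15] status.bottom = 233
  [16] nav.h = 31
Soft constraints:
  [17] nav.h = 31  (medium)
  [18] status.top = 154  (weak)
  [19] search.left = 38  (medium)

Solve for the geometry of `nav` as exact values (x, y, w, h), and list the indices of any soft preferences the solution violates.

1. nav.x = 38  [search.left = nav.left]
2. nav.w = 236  [search.w = nav.w]
3. nav.y = 161  [nav.top = search.bottom + 7]
4. nav.h = 31  [nav.h = 31]

nav = (x=38, y=161, w=236, h=31)
violated soft preferences: 18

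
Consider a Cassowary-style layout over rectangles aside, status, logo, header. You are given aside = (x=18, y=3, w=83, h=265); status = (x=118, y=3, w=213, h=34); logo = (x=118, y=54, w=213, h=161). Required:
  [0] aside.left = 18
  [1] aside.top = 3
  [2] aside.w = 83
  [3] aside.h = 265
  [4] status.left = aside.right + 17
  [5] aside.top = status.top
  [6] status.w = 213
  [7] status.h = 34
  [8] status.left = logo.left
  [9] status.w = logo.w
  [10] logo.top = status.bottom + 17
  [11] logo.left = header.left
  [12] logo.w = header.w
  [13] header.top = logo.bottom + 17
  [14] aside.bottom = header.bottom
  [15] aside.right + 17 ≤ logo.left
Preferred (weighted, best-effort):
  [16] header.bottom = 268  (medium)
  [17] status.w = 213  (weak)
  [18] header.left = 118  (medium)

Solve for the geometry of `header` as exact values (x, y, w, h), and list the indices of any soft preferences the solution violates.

header = (x=118, y=232, w=213, h=36)
violated soft preferences: none

1. header.x = 118  [logo.left = header.left]
2. header.w = 213  [logo.w = header.w]
3. header.y = 232  [header.top = logo.bottom + 17]
4. header.h = 36  [aside.bottom = header.bottom]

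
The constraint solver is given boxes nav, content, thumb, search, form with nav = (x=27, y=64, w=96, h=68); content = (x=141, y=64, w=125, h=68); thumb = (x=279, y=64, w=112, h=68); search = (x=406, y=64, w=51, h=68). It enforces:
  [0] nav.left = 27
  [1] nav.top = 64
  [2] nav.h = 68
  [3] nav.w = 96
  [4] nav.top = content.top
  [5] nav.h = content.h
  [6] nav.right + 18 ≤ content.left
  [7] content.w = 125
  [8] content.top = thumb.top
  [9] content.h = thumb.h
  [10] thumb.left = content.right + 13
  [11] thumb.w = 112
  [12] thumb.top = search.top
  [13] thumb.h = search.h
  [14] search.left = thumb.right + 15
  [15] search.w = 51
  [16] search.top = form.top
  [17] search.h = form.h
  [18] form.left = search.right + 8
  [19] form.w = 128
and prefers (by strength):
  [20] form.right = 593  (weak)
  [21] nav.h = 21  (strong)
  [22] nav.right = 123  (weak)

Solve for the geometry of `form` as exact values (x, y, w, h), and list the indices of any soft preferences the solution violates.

1. form.y = 64  [search.top = form.top]
2. form.h = 68  [search.h = form.h]
3. form.x = 465  [form.left = search.right + 8]
4. form.w = 128  [form.w = 128]

form = (x=465, y=64, w=128, h=68)
violated soft preferences: 21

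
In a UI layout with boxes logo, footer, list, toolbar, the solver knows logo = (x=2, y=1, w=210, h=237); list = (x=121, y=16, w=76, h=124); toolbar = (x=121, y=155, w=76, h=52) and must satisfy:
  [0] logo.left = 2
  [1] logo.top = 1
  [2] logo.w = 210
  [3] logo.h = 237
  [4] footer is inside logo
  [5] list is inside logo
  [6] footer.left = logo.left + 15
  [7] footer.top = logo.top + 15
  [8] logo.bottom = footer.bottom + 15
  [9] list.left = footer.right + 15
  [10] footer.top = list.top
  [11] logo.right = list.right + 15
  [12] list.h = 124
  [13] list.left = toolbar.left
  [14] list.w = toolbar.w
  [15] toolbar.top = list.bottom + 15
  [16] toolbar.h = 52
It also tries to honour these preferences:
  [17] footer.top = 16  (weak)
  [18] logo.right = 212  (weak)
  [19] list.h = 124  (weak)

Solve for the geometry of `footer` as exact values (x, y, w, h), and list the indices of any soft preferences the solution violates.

footer = (x=17, y=16, w=89, h=207)
violated soft preferences: none

1. footer.x = 17  [footer.left = logo.left + 15]
2. footer.y = 16  [footer.top = logo.top + 15]
3. footer.h = 207  [logo.bottom = footer.bottom + 15]
4. footer.w = 89  [list.left = footer.right + 15]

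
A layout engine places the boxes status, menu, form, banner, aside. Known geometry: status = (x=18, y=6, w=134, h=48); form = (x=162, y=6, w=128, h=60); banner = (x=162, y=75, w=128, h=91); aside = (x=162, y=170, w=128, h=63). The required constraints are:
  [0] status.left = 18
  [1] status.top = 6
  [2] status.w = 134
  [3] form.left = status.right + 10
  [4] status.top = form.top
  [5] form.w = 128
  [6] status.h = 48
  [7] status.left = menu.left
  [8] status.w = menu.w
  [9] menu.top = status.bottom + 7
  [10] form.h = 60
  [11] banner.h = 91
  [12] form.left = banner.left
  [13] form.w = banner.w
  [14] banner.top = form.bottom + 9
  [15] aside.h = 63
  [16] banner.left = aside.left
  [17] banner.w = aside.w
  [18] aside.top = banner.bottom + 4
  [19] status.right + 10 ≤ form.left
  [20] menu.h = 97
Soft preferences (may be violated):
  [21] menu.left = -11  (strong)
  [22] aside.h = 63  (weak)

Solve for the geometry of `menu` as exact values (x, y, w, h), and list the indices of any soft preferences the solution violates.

menu = (x=18, y=61, w=134, h=97)
violated soft preferences: 21

1. menu.x = 18  [status.left = menu.left]
2. menu.w = 134  [status.w = menu.w]
3. menu.y = 61  [menu.top = status.bottom + 7]
4. menu.h = 97  [menu.h = 97]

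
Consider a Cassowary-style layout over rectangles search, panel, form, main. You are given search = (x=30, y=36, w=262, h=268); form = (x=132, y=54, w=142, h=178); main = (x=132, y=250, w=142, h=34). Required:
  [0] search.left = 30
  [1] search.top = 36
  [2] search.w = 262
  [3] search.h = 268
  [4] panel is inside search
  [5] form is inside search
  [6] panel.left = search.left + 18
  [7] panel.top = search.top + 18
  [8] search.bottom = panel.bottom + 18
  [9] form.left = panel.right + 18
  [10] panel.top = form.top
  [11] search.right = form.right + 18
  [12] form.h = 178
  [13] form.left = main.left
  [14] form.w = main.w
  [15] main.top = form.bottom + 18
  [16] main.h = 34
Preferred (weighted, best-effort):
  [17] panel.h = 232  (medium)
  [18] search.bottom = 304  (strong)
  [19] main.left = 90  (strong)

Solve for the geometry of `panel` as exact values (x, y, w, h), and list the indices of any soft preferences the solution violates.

panel = (x=48, y=54, w=66, h=232)
violated soft preferences: 19

1. panel.x = 48  [panel.left = search.left + 18]
2. panel.y = 54  [panel.top = search.top + 18]
3. panel.h = 232  [search.bottom = panel.bottom + 18]
4. panel.w = 66  [form.left = panel.right + 18]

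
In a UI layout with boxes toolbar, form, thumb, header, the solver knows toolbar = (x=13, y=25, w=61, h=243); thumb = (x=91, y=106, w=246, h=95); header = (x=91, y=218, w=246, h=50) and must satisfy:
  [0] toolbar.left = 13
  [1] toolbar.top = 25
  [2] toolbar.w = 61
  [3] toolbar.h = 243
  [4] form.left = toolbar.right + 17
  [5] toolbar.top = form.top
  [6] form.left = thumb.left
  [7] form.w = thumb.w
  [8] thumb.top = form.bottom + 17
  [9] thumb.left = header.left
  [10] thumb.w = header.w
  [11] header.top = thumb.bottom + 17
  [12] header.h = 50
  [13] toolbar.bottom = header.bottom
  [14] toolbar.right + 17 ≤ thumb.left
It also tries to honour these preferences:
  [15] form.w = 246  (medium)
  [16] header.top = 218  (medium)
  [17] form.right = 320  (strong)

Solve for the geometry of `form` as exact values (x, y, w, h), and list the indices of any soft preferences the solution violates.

form = (x=91, y=25, w=246, h=64)
violated soft preferences: 17

1. form.x = 91  [form.left = toolbar.right + 17]
2. form.y = 25  [toolbar.top = form.top]
3. form.w = 246  [form.w = thumb.w]
4. form.h = 64  [thumb.top = form.bottom + 17]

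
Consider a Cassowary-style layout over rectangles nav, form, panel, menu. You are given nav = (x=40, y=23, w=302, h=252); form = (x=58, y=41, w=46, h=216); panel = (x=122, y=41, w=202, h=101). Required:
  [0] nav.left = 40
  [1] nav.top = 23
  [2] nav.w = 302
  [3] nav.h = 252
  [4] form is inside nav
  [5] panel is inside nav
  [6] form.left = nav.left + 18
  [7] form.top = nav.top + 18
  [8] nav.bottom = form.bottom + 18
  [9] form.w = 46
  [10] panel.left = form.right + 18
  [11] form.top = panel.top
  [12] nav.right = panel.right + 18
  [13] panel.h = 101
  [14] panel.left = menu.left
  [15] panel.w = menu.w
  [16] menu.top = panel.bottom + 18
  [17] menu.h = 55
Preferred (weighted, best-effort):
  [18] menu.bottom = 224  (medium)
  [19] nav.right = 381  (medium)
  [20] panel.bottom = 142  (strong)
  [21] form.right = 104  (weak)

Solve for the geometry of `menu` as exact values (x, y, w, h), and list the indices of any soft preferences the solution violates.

1. menu.x = 122  [panel.left = menu.left]
2. menu.w = 202  [panel.w = menu.w]
3. menu.y = 160  [menu.top = panel.bottom + 18]
4. menu.h = 55  [menu.h = 55]

menu = (x=122, y=160, w=202, h=55)
violated soft preferences: 18, 19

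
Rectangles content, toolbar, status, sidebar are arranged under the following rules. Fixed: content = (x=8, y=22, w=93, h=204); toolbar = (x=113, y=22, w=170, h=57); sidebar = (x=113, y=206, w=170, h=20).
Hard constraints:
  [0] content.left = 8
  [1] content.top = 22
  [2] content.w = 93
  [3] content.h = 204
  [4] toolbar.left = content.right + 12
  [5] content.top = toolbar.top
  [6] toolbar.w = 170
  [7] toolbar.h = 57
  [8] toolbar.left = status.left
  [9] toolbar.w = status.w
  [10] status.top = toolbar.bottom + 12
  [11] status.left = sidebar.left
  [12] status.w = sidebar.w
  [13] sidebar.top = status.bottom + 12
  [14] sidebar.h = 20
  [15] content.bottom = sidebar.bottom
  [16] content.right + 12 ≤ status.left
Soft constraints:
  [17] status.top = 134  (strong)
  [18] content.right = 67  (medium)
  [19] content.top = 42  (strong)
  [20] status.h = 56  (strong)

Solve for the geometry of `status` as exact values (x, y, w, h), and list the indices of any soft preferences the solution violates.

status = (x=113, y=91, w=170, h=103)
violated soft preferences: 17, 18, 19, 20

1. status.x = 113  [toolbar.left = status.left]
2. status.w = 170  [toolbar.w = status.w]
3. status.y = 91  [status.top = toolbar.bottom + 12]
4. status.h = 103  [sidebar.top = status.bottom + 12]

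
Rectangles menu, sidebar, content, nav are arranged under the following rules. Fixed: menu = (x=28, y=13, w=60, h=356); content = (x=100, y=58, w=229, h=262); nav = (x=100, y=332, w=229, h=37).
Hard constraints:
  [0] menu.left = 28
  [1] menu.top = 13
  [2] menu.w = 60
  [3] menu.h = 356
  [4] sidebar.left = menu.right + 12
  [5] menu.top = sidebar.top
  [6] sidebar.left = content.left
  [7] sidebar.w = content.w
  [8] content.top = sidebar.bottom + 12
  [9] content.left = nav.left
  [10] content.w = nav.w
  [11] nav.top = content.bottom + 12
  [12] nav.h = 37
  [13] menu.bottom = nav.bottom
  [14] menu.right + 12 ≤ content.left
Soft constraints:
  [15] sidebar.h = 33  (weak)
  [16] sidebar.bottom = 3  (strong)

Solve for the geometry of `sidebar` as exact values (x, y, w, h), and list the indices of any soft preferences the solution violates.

1. sidebar.x = 100  [sidebar.left = menu.right + 12]
2. sidebar.y = 13  [menu.top = sidebar.top]
3. sidebar.w = 229  [sidebar.w = content.w]
4. sidebar.h = 33  [content.top = sidebar.bottom + 12]

sidebar = (x=100, y=13, w=229, h=33)
violated soft preferences: 16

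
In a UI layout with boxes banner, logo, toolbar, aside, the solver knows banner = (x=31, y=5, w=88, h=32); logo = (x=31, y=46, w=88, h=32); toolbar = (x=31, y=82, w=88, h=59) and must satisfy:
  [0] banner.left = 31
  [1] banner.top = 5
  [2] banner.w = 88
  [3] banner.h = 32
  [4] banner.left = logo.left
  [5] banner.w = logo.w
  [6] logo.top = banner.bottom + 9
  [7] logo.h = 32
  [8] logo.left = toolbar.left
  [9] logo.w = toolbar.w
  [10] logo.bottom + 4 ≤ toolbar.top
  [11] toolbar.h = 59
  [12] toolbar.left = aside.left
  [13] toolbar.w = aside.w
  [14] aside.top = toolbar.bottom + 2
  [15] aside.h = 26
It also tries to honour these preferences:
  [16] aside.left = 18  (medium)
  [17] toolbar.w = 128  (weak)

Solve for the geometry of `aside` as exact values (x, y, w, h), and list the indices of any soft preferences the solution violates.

1. aside.x = 31  [toolbar.left = aside.left]
2. aside.w = 88  [toolbar.w = aside.w]
3. aside.y = 143  [aside.top = toolbar.bottom + 2]
4. aside.h = 26  [aside.h = 26]

aside = (x=31, y=143, w=88, h=26)
violated soft preferences: 16, 17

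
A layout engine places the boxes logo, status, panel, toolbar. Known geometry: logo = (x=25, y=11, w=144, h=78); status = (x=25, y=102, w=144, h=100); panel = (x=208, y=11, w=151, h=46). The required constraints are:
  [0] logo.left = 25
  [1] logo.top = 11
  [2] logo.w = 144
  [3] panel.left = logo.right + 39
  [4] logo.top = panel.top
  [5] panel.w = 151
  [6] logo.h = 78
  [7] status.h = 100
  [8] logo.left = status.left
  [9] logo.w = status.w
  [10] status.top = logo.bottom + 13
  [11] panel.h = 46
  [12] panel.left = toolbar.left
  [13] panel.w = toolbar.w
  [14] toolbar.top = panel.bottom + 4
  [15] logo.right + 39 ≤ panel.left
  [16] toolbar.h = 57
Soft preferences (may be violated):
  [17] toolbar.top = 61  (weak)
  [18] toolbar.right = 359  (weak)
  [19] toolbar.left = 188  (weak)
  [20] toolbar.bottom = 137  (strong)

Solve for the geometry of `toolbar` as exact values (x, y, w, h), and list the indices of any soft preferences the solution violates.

toolbar = (x=208, y=61, w=151, h=57)
violated soft preferences: 19, 20

1. toolbar.x = 208  [panel.left = toolbar.left]
2. toolbar.w = 151  [panel.w = toolbar.w]
3. toolbar.y = 61  [toolbar.top = panel.bottom + 4]
4. toolbar.h = 57  [toolbar.h = 57]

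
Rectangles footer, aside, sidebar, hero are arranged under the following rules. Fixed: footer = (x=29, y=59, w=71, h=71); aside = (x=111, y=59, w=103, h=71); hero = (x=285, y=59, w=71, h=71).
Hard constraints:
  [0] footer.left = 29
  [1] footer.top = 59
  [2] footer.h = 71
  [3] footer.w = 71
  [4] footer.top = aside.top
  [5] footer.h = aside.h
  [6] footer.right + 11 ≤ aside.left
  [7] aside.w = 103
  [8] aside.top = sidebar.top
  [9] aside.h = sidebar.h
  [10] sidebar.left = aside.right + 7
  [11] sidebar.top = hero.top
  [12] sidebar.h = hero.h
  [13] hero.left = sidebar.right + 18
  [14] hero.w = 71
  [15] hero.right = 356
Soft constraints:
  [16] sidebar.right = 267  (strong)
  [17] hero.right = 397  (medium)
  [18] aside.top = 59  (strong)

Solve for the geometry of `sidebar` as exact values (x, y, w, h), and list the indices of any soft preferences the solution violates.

1. sidebar.y = 59  [aside.top = sidebar.top]
2. sidebar.h = 71  [aside.h = sidebar.h]
3. sidebar.x = 221  [sidebar.left = aside.right + 7]
4. sidebar.w = 46  [hero.left = sidebar.right + 18]

sidebar = (x=221, y=59, w=46, h=71)
violated soft preferences: 17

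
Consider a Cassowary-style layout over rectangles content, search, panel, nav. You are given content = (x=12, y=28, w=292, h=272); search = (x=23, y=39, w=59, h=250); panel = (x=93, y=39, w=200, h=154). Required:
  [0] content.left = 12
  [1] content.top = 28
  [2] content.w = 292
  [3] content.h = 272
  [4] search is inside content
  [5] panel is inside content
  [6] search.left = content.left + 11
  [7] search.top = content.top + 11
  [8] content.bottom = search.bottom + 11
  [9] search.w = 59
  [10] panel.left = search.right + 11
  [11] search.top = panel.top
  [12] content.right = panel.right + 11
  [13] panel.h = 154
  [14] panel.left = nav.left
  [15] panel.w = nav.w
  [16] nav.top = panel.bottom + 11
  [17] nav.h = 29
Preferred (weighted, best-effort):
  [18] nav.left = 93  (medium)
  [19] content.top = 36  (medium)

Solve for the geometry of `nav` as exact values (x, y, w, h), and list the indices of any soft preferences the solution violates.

1. nav.x = 93  [panel.left = nav.left]
2. nav.w = 200  [panel.w = nav.w]
3. nav.y = 204  [nav.top = panel.bottom + 11]
4. nav.h = 29  [nav.h = 29]

nav = (x=93, y=204, w=200, h=29)
violated soft preferences: 19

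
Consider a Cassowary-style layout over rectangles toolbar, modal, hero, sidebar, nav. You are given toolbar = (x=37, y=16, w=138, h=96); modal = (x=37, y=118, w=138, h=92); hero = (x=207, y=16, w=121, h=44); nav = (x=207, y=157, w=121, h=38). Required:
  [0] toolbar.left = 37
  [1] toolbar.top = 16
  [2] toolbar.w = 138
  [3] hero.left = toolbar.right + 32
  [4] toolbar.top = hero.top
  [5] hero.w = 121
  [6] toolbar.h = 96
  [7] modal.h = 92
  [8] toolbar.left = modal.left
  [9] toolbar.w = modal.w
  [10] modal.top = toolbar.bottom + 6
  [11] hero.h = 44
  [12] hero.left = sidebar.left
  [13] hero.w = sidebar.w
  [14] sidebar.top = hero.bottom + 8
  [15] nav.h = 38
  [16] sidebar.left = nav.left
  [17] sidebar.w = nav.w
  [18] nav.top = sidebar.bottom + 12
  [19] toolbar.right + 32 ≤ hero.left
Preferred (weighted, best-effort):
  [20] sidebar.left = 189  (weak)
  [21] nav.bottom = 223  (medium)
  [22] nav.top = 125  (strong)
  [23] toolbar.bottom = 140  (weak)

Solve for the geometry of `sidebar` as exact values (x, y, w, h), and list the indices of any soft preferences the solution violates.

sidebar = (x=207, y=68, w=121, h=77)
violated soft preferences: 20, 21, 22, 23

1. sidebar.x = 207  [hero.left = sidebar.left]
2. sidebar.w = 121  [hero.w = sidebar.w]
3. sidebar.y = 68  [sidebar.top = hero.bottom + 8]
4. sidebar.h = 77  [nav.top = sidebar.bottom + 12]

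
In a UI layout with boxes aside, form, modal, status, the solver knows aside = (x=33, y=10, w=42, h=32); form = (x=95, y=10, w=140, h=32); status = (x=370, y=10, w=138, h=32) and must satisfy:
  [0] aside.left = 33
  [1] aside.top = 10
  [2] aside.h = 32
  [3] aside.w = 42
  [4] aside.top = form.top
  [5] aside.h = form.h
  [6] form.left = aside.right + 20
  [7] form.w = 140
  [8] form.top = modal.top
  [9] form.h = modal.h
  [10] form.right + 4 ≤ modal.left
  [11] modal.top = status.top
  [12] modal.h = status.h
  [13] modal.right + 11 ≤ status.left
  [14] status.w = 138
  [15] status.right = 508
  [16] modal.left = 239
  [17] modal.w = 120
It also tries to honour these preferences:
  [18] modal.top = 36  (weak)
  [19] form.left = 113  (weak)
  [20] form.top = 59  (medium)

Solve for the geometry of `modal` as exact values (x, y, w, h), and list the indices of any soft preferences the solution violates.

1. modal.y = 10  [form.top = modal.top]
2. modal.h = 32  [form.h = modal.h]
3. modal.x = 239  [modal.left = 239]
4. modal.w = 120  [modal.w = 120]

modal = (x=239, y=10, w=120, h=32)
violated soft preferences: 18, 19, 20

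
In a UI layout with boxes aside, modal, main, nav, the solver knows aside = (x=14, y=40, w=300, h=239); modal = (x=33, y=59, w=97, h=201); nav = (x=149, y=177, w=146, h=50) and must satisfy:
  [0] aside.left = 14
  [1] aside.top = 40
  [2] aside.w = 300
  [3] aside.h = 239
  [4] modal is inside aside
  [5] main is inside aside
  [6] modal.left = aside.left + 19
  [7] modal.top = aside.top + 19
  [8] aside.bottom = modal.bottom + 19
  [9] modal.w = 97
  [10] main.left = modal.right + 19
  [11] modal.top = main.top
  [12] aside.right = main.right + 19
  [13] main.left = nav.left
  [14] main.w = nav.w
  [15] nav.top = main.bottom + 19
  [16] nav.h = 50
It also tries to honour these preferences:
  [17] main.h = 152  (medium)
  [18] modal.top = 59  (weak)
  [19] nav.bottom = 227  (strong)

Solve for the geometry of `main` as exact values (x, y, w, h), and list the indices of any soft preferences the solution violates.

main = (x=149, y=59, w=146, h=99)
violated soft preferences: 17

1. main.x = 149  [main.left = modal.right + 19]
2. main.y = 59  [modal.top = main.top]
3. main.w = 146  [aside.right = main.right + 19]
4. main.h = 99  [nav.top = main.bottom + 19]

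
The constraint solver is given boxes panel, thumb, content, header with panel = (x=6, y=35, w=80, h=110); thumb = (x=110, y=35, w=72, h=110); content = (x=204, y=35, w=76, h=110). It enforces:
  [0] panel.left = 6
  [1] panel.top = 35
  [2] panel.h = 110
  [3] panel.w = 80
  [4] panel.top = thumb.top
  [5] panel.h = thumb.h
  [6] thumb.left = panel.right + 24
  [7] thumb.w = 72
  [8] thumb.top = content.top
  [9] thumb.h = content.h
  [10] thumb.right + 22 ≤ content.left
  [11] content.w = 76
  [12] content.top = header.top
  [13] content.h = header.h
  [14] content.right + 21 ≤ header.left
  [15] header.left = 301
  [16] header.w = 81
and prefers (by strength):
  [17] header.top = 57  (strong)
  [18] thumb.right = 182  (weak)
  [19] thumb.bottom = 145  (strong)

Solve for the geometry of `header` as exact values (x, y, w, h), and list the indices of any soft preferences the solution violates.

1. header.y = 35  [content.top = header.top]
2. header.h = 110  [content.h = header.h]
3. header.x = 301  [header.left = 301]
4. header.w = 81  [header.w = 81]

header = (x=301, y=35, w=81, h=110)
violated soft preferences: 17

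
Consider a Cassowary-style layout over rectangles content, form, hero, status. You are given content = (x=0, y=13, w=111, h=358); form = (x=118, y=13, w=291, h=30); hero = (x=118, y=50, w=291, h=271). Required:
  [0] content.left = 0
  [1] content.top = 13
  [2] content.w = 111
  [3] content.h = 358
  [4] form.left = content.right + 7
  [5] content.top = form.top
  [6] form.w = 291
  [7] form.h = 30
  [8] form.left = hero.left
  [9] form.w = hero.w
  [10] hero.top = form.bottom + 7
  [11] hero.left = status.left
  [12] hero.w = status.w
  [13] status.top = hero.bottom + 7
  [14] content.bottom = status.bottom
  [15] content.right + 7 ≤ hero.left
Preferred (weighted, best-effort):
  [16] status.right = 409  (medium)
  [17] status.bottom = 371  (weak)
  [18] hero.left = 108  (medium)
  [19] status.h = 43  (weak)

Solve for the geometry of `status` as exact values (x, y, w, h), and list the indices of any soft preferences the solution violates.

1. status.x = 118  [hero.left = status.left]
2. status.w = 291  [hero.w = status.w]
3. status.y = 328  [status.top = hero.bottom + 7]
4. status.h = 43  [content.bottom = status.bottom]

status = (x=118, y=328, w=291, h=43)
violated soft preferences: 18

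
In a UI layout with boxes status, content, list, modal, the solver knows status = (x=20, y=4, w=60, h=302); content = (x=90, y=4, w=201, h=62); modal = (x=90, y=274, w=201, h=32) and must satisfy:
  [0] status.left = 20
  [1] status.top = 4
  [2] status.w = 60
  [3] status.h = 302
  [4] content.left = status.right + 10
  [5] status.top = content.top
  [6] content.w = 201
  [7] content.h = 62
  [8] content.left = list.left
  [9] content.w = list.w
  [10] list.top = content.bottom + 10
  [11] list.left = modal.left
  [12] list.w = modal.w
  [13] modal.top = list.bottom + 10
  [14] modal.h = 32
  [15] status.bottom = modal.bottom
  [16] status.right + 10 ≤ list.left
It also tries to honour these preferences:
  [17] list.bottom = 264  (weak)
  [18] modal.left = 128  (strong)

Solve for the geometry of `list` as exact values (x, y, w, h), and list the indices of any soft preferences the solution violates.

list = (x=90, y=76, w=201, h=188)
violated soft preferences: 18

1. list.x = 90  [content.left = list.left]
2. list.w = 201  [content.w = list.w]
3. list.y = 76  [list.top = content.bottom + 10]
4. list.h = 188  [modal.top = list.bottom + 10]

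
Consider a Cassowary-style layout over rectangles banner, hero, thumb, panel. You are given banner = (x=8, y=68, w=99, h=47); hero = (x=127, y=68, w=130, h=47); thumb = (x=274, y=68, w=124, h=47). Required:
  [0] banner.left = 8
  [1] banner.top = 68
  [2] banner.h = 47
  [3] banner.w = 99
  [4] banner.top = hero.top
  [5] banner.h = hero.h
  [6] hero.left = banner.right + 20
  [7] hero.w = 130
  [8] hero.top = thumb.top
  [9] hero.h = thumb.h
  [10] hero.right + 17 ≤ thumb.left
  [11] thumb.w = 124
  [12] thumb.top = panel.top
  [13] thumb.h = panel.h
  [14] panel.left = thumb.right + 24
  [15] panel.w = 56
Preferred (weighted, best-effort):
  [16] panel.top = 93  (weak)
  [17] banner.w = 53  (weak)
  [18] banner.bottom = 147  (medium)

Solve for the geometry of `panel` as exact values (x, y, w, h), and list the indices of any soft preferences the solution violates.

1. panel.y = 68  [thumb.top = panel.top]
2. panel.h = 47  [thumb.h = panel.h]
3. panel.x = 422  [panel.left = thumb.right + 24]
4. panel.w = 56  [panel.w = 56]

panel = (x=422, y=68, w=56, h=47)
violated soft preferences: 16, 17, 18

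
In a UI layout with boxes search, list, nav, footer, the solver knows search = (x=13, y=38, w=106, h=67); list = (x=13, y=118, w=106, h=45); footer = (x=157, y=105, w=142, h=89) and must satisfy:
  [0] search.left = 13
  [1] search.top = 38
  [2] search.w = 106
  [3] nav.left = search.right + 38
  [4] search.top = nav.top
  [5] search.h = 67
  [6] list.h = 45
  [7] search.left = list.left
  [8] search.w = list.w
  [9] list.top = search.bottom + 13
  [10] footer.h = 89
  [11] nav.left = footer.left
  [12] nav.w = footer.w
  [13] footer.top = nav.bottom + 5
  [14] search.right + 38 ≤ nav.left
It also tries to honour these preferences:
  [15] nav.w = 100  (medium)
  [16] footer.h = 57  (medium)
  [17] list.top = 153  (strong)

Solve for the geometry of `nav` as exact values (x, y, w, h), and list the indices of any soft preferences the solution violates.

nav = (x=157, y=38, w=142, h=62)
violated soft preferences: 15, 16, 17

1. nav.x = 157  [nav.left = search.right + 38]
2. nav.y = 38  [search.top = nav.top]
3. nav.w = 142  [nav.w = footer.w]
4. nav.h = 62  [footer.top = nav.bottom + 5]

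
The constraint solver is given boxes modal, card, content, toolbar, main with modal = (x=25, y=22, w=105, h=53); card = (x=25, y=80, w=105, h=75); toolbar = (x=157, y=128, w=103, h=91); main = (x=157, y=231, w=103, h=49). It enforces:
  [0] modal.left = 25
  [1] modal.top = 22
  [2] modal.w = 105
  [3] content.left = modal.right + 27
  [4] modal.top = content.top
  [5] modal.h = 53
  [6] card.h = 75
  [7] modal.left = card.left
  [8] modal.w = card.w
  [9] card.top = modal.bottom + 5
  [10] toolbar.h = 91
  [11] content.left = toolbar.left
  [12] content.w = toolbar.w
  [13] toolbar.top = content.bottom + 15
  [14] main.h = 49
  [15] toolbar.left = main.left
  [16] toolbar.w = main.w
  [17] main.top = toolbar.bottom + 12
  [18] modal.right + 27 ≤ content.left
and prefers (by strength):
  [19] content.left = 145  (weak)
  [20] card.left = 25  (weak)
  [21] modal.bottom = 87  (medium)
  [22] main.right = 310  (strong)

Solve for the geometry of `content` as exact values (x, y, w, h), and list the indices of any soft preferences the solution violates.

1. content.x = 157  [content.left = modal.right + 27]
2. content.y = 22  [modal.top = content.top]
3. content.w = 103  [content.w = toolbar.w]
4. content.h = 91  [toolbar.top = content.bottom + 15]

content = (x=157, y=22, w=103, h=91)
violated soft preferences: 19, 21, 22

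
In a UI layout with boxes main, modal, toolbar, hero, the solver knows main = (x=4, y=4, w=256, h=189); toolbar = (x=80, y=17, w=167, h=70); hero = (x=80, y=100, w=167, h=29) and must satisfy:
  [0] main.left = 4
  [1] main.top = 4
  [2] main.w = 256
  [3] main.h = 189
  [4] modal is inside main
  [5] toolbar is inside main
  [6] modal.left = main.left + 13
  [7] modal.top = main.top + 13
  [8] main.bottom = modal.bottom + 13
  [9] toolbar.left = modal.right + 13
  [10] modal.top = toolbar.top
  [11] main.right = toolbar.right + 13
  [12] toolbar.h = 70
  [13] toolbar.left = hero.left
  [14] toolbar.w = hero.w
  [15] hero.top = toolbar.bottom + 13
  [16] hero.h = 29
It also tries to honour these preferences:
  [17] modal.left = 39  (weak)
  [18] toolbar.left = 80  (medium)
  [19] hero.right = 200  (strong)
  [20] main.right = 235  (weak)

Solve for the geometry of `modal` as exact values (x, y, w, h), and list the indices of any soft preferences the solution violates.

1. modal.x = 17  [modal.left = main.left + 13]
2. modal.y = 17  [modal.top = main.top + 13]
3. modal.h = 163  [main.bottom = modal.bottom + 13]
4. modal.w = 50  [toolbar.left = modal.right + 13]

modal = (x=17, y=17, w=50, h=163)
violated soft preferences: 17, 19, 20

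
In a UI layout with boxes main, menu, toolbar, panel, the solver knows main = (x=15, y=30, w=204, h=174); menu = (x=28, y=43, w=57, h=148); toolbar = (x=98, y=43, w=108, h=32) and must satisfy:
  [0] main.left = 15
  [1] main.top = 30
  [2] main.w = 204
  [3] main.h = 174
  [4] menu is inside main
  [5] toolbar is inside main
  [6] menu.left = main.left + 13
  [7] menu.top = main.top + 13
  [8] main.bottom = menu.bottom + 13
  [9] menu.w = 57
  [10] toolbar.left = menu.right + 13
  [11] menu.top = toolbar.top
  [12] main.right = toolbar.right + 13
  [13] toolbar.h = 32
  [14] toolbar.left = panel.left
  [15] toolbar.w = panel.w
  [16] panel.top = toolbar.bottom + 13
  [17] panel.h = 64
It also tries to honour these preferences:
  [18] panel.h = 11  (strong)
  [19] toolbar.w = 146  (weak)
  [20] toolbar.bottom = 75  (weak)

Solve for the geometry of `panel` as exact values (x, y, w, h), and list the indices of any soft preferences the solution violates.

panel = (x=98, y=88, w=108, h=64)
violated soft preferences: 18, 19

1. panel.x = 98  [toolbar.left = panel.left]
2. panel.w = 108  [toolbar.w = panel.w]
3. panel.y = 88  [panel.top = toolbar.bottom + 13]
4. panel.h = 64  [panel.h = 64]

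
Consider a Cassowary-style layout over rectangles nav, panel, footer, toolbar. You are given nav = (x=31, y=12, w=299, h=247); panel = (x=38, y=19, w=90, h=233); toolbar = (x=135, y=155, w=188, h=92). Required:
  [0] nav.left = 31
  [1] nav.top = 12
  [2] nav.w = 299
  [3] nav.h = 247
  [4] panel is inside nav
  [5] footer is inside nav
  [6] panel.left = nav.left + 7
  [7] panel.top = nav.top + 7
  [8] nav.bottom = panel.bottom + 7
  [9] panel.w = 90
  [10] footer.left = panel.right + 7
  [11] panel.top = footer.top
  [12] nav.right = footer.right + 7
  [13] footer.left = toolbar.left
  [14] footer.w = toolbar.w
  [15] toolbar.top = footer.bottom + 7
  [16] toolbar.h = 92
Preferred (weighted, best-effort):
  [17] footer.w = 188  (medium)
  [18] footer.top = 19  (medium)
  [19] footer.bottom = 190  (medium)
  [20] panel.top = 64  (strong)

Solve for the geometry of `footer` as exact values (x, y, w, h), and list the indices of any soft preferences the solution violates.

1. footer.x = 135  [footer.left = panel.right + 7]
2. footer.y = 19  [panel.top = footer.top]
3. footer.w = 188  [nav.right = footer.right + 7]
4. footer.h = 129  [toolbar.top = footer.bottom + 7]

footer = (x=135, y=19, w=188, h=129)
violated soft preferences: 19, 20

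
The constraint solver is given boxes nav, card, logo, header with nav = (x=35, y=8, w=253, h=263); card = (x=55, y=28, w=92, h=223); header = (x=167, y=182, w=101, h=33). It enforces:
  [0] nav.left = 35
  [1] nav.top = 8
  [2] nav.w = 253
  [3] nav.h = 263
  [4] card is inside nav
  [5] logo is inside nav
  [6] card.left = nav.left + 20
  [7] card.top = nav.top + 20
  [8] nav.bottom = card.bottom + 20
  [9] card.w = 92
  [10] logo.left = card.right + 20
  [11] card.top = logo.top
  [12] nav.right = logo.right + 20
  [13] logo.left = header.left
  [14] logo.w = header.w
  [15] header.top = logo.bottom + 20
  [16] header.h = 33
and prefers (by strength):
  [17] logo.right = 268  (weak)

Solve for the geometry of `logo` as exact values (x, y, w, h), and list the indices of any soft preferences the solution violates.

1. logo.x = 167  [logo.left = card.right + 20]
2. logo.y = 28  [card.top = logo.top]
3. logo.w = 101  [nav.right = logo.right + 20]
4. logo.h = 134  [header.top = logo.bottom + 20]

logo = (x=167, y=28, w=101, h=134)
violated soft preferences: none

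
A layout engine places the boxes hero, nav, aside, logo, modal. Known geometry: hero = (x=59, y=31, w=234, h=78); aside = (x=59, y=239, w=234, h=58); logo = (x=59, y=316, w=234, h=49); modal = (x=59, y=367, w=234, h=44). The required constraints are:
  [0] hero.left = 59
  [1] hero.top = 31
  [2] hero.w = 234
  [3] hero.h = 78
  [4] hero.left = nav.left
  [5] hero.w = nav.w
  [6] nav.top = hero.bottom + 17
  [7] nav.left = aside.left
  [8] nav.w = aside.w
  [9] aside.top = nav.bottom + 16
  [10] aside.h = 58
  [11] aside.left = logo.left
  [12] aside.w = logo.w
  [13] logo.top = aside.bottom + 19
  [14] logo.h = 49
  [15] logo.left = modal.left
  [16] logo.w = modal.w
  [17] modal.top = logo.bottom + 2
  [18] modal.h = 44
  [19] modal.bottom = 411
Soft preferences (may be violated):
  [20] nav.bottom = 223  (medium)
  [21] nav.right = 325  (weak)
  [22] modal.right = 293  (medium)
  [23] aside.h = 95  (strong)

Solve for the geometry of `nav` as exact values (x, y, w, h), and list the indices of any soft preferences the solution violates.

nav = (x=59, y=126, w=234, h=97)
violated soft preferences: 21, 23

1. nav.x = 59  [hero.left = nav.left]
2. nav.w = 234  [hero.w = nav.w]
3. nav.y = 126  [nav.top = hero.bottom + 17]
4. nav.h = 97  [aside.top = nav.bottom + 16]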